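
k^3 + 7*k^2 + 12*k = k*(k + 3)*(k + 4)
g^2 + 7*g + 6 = (g + 1)*(g + 6)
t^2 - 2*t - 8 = (t - 4)*(t + 2)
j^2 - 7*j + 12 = (j - 4)*(j - 3)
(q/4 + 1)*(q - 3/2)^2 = q^3/4 + q^2/4 - 39*q/16 + 9/4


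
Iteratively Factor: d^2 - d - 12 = (d - 4)*(d + 3)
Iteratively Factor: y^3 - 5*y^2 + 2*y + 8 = (y - 2)*(y^2 - 3*y - 4) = (y - 4)*(y - 2)*(y + 1)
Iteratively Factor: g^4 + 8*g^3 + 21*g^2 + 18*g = (g + 2)*(g^3 + 6*g^2 + 9*g) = g*(g + 2)*(g^2 + 6*g + 9) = g*(g + 2)*(g + 3)*(g + 3)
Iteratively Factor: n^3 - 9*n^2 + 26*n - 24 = (n - 3)*(n^2 - 6*n + 8) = (n - 4)*(n - 3)*(n - 2)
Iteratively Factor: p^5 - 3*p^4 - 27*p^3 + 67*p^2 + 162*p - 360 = (p - 2)*(p^4 - p^3 - 29*p^2 + 9*p + 180) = (p - 5)*(p - 2)*(p^3 + 4*p^2 - 9*p - 36) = (p - 5)*(p - 2)*(p + 3)*(p^2 + p - 12) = (p - 5)*(p - 3)*(p - 2)*(p + 3)*(p + 4)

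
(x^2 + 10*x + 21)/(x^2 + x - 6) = (x + 7)/(x - 2)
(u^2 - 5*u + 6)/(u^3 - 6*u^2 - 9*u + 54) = (u - 2)/(u^2 - 3*u - 18)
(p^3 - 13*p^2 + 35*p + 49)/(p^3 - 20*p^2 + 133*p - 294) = (p + 1)/(p - 6)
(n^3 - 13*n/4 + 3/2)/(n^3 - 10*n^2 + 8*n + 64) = (n^2 - 2*n + 3/4)/(n^2 - 12*n + 32)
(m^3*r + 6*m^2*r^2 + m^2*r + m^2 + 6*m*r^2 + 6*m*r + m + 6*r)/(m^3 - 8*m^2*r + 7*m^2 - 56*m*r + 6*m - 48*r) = (-m^2*r - 6*m*r^2 - m - 6*r)/(-m^2 + 8*m*r - 6*m + 48*r)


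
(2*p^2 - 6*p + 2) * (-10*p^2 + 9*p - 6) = -20*p^4 + 78*p^3 - 86*p^2 + 54*p - 12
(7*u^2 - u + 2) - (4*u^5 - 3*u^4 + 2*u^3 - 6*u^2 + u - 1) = -4*u^5 + 3*u^4 - 2*u^3 + 13*u^2 - 2*u + 3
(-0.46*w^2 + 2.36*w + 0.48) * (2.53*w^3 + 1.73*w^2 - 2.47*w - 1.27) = -1.1638*w^5 + 5.175*w^4 + 6.4334*w^3 - 4.4146*w^2 - 4.1828*w - 0.6096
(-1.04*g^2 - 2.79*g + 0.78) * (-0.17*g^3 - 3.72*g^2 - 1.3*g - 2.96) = 0.1768*g^5 + 4.3431*g^4 + 11.5982*g^3 + 3.8038*g^2 + 7.2444*g - 2.3088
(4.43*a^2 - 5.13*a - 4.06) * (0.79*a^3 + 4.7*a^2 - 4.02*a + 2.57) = 3.4997*a^5 + 16.7683*a^4 - 45.127*a^3 + 12.9257*a^2 + 3.1371*a - 10.4342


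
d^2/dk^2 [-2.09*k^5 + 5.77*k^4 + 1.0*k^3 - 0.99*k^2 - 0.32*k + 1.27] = -41.8*k^3 + 69.24*k^2 + 6.0*k - 1.98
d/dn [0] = 0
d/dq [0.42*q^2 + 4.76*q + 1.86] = 0.84*q + 4.76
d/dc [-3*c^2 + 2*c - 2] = 2 - 6*c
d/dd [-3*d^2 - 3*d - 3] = -6*d - 3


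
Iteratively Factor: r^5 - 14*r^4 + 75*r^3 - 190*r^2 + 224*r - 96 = (r - 1)*(r^4 - 13*r^3 + 62*r^2 - 128*r + 96) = (r - 3)*(r - 1)*(r^3 - 10*r^2 + 32*r - 32) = (r - 4)*(r - 3)*(r - 1)*(r^2 - 6*r + 8) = (r - 4)^2*(r - 3)*(r - 1)*(r - 2)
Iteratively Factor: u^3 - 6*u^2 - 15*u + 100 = (u - 5)*(u^2 - u - 20) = (u - 5)*(u + 4)*(u - 5)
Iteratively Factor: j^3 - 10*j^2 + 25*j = (j)*(j^2 - 10*j + 25) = j*(j - 5)*(j - 5)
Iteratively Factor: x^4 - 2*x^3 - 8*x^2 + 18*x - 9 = (x - 1)*(x^3 - x^2 - 9*x + 9) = (x - 3)*(x - 1)*(x^2 + 2*x - 3) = (x - 3)*(x - 1)^2*(x + 3)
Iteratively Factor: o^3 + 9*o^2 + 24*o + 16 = (o + 4)*(o^2 + 5*o + 4) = (o + 4)^2*(o + 1)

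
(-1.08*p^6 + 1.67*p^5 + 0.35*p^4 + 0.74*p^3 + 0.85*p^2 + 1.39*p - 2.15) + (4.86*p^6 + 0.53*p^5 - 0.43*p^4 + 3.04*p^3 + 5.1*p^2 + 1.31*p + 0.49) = 3.78*p^6 + 2.2*p^5 - 0.08*p^4 + 3.78*p^3 + 5.95*p^2 + 2.7*p - 1.66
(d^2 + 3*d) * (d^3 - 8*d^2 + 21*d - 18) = d^5 - 5*d^4 - 3*d^3 + 45*d^2 - 54*d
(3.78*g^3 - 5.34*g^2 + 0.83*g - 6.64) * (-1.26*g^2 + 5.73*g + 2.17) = -4.7628*g^5 + 28.3878*g^4 - 23.4414*g^3 + 1.5345*g^2 - 36.2461*g - 14.4088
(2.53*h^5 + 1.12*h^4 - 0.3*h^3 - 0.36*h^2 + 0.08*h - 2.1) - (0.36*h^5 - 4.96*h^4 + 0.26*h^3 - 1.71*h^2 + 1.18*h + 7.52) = 2.17*h^5 + 6.08*h^4 - 0.56*h^3 + 1.35*h^2 - 1.1*h - 9.62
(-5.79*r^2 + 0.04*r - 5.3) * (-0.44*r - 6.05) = 2.5476*r^3 + 35.0119*r^2 + 2.09*r + 32.065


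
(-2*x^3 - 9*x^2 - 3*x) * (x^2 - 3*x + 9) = -2*x^5 - 3*x^4 + 6*x^3 - 72*x^2 - 27*x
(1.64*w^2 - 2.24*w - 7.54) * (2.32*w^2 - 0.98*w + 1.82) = 3.8048*w^4 - 6.804*w^3 - 12.3128*w^2 + 3.3124*w - 13.7228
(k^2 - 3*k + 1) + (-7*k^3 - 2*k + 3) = -7*k^3 + k^2 - 5*k + 4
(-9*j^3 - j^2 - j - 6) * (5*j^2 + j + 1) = -45*j^5 - 14*j^4 - 15*j^3 - 32*j^2 - 7*j - 6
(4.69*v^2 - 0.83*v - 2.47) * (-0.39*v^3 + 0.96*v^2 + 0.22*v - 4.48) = -1.8291*v^5 + 4.8261*v^4 + 1.1983*v^3 - 23.565*v^2 + 3.175*v + 11.0656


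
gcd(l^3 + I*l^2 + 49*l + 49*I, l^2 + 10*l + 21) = 1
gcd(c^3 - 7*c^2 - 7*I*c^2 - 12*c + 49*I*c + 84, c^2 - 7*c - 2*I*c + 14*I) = c - 7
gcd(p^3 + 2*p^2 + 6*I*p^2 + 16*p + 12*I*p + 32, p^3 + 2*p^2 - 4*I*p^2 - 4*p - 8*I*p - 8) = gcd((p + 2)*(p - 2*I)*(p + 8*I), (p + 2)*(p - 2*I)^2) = p^2 + p*(2 - 2*I) - 4*I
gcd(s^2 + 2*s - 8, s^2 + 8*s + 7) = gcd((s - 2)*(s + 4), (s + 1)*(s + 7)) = 1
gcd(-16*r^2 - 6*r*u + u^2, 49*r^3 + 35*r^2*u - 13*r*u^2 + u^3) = 1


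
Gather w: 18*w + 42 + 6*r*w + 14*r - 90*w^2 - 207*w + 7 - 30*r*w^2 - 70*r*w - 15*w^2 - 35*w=14*r + w^2*(-30*r - 105) + w*(-64*r - 224) + 49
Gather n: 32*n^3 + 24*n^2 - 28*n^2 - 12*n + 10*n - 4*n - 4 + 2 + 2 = 32*n^3 - 4*n^2 - 6*n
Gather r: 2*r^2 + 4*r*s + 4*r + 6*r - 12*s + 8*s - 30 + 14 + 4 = 2*r^2 + r*(4*s + 10) - 4*s - 12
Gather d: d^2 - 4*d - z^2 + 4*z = d^2 - 4*d - z^2 + 4*z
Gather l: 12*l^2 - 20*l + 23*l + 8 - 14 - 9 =12*l^2 + 3*l - 15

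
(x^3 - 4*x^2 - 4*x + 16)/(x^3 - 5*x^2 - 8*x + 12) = (x^2 - 6*x + 8)/(x^2 - 7*x + 6)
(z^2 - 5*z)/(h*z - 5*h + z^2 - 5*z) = z/(h + z)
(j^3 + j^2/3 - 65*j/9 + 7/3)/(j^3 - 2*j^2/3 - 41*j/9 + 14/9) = (j + 3)/(j + 2)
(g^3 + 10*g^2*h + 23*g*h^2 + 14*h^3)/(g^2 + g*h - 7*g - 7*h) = (g^2 + 9*g*h + 14*h^2)/(g - 7)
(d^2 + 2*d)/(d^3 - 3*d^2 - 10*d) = 1/(d - 5)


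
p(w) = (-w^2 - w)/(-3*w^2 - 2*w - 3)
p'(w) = (-2*w - 1)/(-3*w^2 - 2*w - 3) + (6*w + 2)*(-w^2 - w)/(-3*w^2 - 2*w - 3)^2 = (-w^2 + 6*w + 3)/(9*w^4 + 12*w^3 + 22*w^2 + 12*w + 9)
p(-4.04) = 0.28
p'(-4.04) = -0.02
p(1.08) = 0.26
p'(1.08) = 0.11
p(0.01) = 0.00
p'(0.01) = 0.34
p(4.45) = 0.34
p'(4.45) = 0.00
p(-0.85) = -0.04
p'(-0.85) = -0.23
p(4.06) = 0.34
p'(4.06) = 0.00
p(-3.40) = 0.26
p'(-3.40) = -0.03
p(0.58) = 0.18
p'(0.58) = 0.23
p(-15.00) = 0.32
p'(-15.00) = 0.00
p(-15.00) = 0.32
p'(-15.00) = 0.00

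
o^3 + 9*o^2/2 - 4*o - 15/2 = (o - 3/2)*(o + 1)*(o + 5)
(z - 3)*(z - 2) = z^2 - 5*z + 6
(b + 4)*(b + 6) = b^2 + 10*b + 24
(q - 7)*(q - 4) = q^2 - 11*q + 28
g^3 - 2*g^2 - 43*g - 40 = (g - 8)*(g + 1)*(g + 5)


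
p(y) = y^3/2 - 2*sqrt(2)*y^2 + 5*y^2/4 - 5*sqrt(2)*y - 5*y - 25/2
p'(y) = 3*y^2/2 - 4*sqrt(2)*y + 5*y/2 - 5*sqrt(2) - 5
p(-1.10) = -1.80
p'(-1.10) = -6.78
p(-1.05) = -2.14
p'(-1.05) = -7.10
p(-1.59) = 0.69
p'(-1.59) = -3.26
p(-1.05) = -2.14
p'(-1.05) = -7.10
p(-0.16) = -10.61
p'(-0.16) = -11.53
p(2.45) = -44.20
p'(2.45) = -10.80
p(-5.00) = -54.11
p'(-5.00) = 41.21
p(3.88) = -53.89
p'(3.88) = -1.74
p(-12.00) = -958.94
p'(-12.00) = 241.81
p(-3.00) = -3.99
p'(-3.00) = 10.90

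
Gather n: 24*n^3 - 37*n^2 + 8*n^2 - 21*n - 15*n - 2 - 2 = 24*n^3 - 29*n^2 - 36*n - 4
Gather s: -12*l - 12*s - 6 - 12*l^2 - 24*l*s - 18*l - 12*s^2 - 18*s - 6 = -12*l^2 - 30*l - 12*s^2 + s*(-24*l - 30) - 12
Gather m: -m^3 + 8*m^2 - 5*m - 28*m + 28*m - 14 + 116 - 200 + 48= -m^3 + 8*m^2 - 5*m - 50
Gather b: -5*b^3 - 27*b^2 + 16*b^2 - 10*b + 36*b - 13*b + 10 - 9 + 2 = -5*b^3 - 11*b^2 + 13*b + 3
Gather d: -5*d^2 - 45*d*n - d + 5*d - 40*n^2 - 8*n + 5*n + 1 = -5*d^2 + d*(4 - 45*n) - 40*n^2 - 3*n + 1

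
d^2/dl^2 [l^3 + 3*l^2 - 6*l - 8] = 6*l + 6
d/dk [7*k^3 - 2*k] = 21*k^2 - 2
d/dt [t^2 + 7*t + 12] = 2*t + 7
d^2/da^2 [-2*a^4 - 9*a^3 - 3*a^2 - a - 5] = -24*a^2 - 54*a - 6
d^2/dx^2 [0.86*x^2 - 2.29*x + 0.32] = 1.72000000000000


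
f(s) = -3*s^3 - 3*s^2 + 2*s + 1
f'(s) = -9*s^2 - 6*s + 2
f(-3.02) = 50.23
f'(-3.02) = -61.96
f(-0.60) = -0.63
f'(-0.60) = 2.36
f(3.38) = -142.36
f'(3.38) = -121.10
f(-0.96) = -1.03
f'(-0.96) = -0.53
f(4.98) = -433.96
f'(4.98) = -251.08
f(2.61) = -67.56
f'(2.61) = -74.97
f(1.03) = -3.40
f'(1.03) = -13.73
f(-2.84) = 39.84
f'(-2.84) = -53.55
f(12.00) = -5591.00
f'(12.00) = -1366.00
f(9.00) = -2411.00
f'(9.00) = -781.00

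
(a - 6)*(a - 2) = a^2 - 8*a + 12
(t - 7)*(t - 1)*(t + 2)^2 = t^4 - 4*t^3 - 21*t^2 - 4*t + 28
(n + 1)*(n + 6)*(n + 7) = n^3 + 14*n^2 + 55*n + 42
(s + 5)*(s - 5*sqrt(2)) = s^2 - 5*sqrt(2)*s + 5*s - 25*sqrt(2)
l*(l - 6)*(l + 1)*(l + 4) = l^4 - l^3 - 26*l^2 - 24*l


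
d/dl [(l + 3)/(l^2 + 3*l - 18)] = (l^2 + 3*l - (l + 3)*(2*l + 3) - 18)/(l^2 + 3*l - 18)^2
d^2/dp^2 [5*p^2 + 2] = 10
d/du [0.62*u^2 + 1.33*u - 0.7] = 1.24*u + 1.33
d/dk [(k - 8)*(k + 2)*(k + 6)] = 3*k^2 - 52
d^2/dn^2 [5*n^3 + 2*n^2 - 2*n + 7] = 30*n + 4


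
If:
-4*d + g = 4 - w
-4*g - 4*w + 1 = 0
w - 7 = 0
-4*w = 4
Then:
No Solution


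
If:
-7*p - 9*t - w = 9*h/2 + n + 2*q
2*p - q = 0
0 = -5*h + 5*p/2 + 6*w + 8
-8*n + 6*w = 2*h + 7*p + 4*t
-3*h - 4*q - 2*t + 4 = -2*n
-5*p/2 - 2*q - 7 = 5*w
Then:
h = -385/1447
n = -4161/2894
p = 254/1447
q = 508/1447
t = 375/1447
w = -2356/1447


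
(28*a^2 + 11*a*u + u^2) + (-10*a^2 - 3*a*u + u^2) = 18*a^2 + 8*a*u + 2*u^2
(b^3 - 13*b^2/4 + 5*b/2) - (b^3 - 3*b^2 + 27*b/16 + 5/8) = -b^2/4 + 13*b/16 - 5/8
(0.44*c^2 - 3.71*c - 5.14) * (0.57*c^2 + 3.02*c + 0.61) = 0.2508*c^4 - 0.7859*c^3 - 13.8656*c^2 - 17.7859*c - 3.1354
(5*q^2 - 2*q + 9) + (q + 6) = 5*q^2 - q + 15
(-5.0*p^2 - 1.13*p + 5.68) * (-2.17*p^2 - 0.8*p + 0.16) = 10.85*p^4 + 6.4521*p^3 - 12.2216*p^2 - 4.7248*p + 0.9088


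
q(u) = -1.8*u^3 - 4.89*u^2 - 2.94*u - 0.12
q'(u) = -5.4*u^2 - 9.78*u - 2.94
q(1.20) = -13.80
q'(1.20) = -22.45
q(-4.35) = 68.30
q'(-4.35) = -62.58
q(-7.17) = 433.05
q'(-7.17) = -210.43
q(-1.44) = -0.65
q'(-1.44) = -0.05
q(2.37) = -58.52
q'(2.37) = -56.45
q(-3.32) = 21.61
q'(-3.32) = -29.99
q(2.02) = -40.85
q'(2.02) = -44.73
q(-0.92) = -0.15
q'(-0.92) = 1.49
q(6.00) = -582.60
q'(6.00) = -256.02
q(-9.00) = 942.45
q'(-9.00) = -352.32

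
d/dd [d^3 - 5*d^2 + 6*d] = 3*d^2 - 10*d + 6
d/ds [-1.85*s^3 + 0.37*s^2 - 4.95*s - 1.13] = -5.55*s^2 + 0.74*s - 4.95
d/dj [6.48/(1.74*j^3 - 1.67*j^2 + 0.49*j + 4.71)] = (-33.8256*j^2 + 21.6432*j - 3.1752)/(1.74*j^3 - 1.67*j^2 + 0.49*j + 4.71)^2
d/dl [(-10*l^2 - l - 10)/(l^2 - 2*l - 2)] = 3*(7*l^2 + 20*l - 6)/(l^4 - 4*l^3 + 8*l + 4)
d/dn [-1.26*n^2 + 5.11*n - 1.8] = 5.11 - 2.52*n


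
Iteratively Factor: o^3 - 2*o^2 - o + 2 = (o + 1)*(o^2 - 3*o + 2) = (o - 2)*(o + 1)*(o - 1)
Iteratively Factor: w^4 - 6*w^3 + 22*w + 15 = (w - 5)*(w^3 - w^2 - 5*w - 3) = (w - 5)*(w + 1)*(w^2 - 2*w - 3) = (w - 5)*(w + 1)^2*(w - 3)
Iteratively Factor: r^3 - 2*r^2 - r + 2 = (r - 2)*(r^2 - 1) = (r - 2)*(r - 1)*(r + 1)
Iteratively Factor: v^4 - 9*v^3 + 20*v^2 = (v - 5)*(v^3 - 4*v^2) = v*(v - 5)*(v^2 - 4*v) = v*(v - 5)*(v - 4)*(v)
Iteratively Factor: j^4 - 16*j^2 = (j - 4)*(j^3 + 4*j^2) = (j - 4)*(j + 4)*(j^2) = j*(j - 4)*(j + 4)*(j)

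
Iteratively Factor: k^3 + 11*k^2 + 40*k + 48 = (k + 4)*(k^2 + 7*k + 12) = (k + 3)*(k + 4)*(k + 4)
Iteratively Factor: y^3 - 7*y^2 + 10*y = (y - 5)*(y^2 - 2*y) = y*(y - 5)*(y - 2)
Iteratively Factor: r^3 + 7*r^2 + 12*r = (r + 3)*(r^2 + 4*r) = (r + 3)*(r + 4)*(r)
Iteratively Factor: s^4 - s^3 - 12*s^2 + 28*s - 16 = (s - 1)*(s^3 - 12*s + 16) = (s - 2)*(s - 1)*(s^2 + 2*s - 8) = (s - 2)*(s - 1)*(s + 4)*(s - 2)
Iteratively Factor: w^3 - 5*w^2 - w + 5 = (w - 5)*(w^2 - 1) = (w - 5)*(w + 1)*(w - 1)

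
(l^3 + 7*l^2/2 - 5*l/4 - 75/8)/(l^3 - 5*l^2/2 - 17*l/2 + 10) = (l^2 + l - 15/4)/(l^2 - 5*l + 4)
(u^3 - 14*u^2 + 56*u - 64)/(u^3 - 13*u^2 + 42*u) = (u^3 - 14*u^2 + 56*u - 64)/(u*(u^2 - 13*u + 42))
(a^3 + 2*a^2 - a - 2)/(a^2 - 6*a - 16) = (a^2 - 1)/(a - 8)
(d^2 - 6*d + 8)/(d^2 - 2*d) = (d - 4)/d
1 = 1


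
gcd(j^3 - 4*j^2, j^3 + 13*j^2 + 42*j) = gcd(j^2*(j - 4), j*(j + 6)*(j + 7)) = j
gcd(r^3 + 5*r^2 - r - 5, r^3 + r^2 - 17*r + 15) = r^2 + 4*r - 5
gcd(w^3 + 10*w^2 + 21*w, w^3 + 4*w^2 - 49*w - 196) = w + 7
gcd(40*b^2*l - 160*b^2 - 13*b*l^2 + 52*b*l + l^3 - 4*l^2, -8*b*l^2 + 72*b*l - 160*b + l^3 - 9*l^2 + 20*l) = 8*b*l - 32*b - l^2 + 4*l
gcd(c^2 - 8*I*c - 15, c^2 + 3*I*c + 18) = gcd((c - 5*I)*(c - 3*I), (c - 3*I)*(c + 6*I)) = c - 3*I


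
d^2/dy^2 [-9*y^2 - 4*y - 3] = -18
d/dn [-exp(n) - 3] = -exp(n)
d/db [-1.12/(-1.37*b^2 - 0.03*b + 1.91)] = (-3.0688*b - 0.0336)/(1.37*b^2 + 0.03*b - 1.91)^2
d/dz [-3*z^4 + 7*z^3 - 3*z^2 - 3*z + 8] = -12*z^3 + 21*z^2 - 6*z - 3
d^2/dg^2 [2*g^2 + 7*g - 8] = 4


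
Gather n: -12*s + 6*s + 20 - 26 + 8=2 - 6*s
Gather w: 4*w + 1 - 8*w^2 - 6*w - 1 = -8*w^2 - 2*w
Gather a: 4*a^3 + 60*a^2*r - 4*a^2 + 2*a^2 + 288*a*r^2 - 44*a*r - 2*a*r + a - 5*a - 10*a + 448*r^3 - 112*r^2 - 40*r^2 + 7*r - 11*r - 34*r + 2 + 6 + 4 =4*a^3 + a^2*(60*r - 2) + a*(288*r^2 - 46*r - 14) + 448*r^3 - 152*r^2 - 38*r + 12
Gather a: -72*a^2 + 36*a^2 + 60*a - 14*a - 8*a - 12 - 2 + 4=-36*a^2 + 38*a - 10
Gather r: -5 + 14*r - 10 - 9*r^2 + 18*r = -9*r^2 + 32*r - 15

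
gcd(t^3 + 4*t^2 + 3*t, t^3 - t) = t^2 + t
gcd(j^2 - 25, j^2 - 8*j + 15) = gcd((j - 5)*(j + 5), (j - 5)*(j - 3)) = j - 5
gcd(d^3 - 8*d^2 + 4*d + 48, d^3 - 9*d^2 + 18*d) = d - 6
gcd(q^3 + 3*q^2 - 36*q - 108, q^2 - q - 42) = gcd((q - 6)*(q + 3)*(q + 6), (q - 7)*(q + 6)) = q + 6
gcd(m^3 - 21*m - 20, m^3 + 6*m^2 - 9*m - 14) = m + 1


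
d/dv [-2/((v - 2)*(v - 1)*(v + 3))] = 2*(3*v^2 - 7)/(v^6 - 14*v^4 + 12*v^3 + 49*v^2 - 84*v + 36)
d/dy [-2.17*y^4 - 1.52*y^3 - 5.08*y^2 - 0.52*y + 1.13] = -8.68*y^3 - 4.56*y^2 - 10.16*y - 0.52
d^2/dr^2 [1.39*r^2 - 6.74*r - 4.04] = 2.78000000000000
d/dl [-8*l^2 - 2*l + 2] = -16*l - 2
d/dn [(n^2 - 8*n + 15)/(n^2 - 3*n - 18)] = (5*n^2 - 66*n + 189)/(n^4 - 6*n^3 - 27*n^2 + 108*n + 324)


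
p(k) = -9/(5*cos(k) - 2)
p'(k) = -45*sin(k)/(5*cos(k) - 2)^2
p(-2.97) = 1.30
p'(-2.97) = 0.16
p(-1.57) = 4.51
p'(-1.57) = 11.29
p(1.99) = 2.23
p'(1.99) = -2.52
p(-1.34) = 10.51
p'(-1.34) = 59.75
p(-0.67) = -4.69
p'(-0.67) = 7.59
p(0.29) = -3.22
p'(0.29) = -1.65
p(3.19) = 1.29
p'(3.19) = 0.04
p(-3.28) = 1.29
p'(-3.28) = -0.13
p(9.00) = 1.37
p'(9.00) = -0.43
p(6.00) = -3.21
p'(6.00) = 1.60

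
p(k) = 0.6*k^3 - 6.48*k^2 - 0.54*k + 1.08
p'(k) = 1.8*k^2 - 12.96*k - 0.54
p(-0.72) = -2.11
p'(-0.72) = 9.72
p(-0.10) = 1.07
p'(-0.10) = 0.77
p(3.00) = -42.66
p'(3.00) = -23.22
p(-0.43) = 0.07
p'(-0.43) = 5.37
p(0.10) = 0.96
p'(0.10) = -1.82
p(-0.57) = -0.83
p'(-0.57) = 7.43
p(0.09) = 0.98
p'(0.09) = -1.69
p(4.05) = -67.54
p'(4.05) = -23.50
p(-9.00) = -956.34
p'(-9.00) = 261.90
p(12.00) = 98.28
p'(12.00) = 103.14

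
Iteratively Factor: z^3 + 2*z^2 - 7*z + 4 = (z - 1)*(z^2 + 3*z - 4) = (z - 1)*(z + 4)*(z - 1)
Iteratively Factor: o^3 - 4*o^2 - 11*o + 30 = (o - 2)*(o^2 - 2*o - 15) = (o - 5)*(o - 2)*(o + 3)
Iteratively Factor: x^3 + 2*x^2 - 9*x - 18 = (x + 2)*(x^2 - 9) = (x - 3)*(x + 2)*(x + 3)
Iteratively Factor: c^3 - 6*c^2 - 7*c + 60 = (c + 3)*(c^2 - 9*c + 20) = (c - 5)*(c + 3)*(c - 4)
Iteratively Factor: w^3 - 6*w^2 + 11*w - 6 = (w - 3)*(w^2 - 3*w + 2) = (w - 3)*(w - 2)*(w - 1)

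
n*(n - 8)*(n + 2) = n^3 - 6*n^2 - 16*n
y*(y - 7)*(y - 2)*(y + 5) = y^4 - 4*y^3 - 31*y^2 + 70*y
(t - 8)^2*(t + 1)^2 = t^4 - 14*t^3 + 33*t^2 + 112*t + 64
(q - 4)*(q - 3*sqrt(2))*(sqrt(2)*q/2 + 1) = sqrt(2)*q^3/2 - 2*sqrt(2)*q^2 - 2*q^2 - 3*sqrt(2)*q + 8*q + 12*sqrt(2)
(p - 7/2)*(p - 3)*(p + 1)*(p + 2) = p^4 - 7*p^3/2 - 7*p^2 + 37*p/2 + 21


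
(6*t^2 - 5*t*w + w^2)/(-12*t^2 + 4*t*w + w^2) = (-3*t + w)/(6*t + w)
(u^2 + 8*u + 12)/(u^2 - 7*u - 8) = (u^2 + 8*u + 12)/(u^2 - 7*u - 8)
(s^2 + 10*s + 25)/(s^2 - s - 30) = (s + 5)/(s - 6)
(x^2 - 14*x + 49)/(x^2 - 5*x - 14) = (x - 7)/(x + 2)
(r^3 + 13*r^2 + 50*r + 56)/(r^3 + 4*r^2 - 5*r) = (r^3 + 13*r^2 + 50*r + 56)/(r*(r^2 + 4*r - 5))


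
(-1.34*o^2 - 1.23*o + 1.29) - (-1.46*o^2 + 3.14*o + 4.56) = 0.12*o^2 - 4.37*o - 3.27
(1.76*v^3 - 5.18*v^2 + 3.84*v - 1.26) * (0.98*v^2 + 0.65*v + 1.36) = 1.7248*v^5 - 3.9324*v^4 + 2.7898*v^3 - 5.7836*v^2 + 4.4034*v - 1.7136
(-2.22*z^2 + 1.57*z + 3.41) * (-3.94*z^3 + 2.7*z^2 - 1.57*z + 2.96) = 8.7468*z^5 - 12.1798*z^4 - 5.711*z^3 + 0.1709*z^2 - 0.706500000000001*z + 10.0936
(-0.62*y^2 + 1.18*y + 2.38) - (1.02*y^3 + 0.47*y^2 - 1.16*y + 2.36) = -1.02*y^3 - 1.09*y^2 + 2.34*y + 0.02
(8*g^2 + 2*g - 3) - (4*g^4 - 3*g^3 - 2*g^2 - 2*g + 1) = -4*g^4 + 3*g^3 + 10*g^2 + 4*g - 4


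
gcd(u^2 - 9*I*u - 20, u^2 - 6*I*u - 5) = u - 5*I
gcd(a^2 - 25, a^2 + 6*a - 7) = 1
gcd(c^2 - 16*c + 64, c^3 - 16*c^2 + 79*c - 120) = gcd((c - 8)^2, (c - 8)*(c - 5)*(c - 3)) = c - 8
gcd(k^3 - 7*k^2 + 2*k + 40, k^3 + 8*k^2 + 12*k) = k + 2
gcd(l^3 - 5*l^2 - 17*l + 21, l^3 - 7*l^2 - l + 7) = l^2 - 8*l + 7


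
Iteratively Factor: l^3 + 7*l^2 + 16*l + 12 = (l + 2)*(l^2 + 5*l + 6) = (l + 2)*(l + 3)*(l + 2)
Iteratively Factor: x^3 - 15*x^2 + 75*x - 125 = (x - 5)*(x^2 - 10*x + 25) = (x - 5)^2*(x - 5)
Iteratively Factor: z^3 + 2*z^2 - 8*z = (z)*(z^2 + 2*z - 8) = z*(z - 2)*(z + 4)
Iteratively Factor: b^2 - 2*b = (b - 2)*(b)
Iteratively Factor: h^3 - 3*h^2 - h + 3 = (h + 1)*(h^2 - 4*h + 3) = (h - 3)*(h + 1)*(h - 1)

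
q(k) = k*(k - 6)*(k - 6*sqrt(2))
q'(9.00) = 33.18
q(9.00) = 13.90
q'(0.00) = 50.91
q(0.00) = 0.00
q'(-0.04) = 52.08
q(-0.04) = -2.06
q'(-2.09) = 124.56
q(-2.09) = -178.81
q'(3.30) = -12.02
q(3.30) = 46.20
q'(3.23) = -11.36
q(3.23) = 47.02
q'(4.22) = -17.92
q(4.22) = 32.04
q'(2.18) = 2.01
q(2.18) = 52.51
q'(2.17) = 2.17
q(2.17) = 52.49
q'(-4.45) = 239.24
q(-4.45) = -601.52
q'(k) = k*(k - 6) + k*(k - 6*sqrt(2)) + (k - 6)*(k - 6*sqrt(2)) = 3*k^2 - 12*sqrt(2)*k - 12*k + 36*sqrt(2)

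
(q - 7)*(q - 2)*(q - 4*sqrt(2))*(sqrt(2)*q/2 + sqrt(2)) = sqrt(2)*q^4/2 - 7*sqrt(2)*q^3/2 - 4*q^3 - 2*sqrt(2)*q^2 + 28*q^2 + 16*q + 14*sqrt(2)*q - 112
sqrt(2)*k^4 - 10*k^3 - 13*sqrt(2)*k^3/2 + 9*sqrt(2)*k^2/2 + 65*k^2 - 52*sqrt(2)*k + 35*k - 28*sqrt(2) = (k - 7)*(k - 4*sqrt(2))*(k - sqrt(2))*(sqrt(2)*k + sqrt(2)/2)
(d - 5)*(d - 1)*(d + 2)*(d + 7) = d^4 + 3*d^3 - 35*d^2 - 39*d + 70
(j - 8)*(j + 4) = j^2 - 4*j - 32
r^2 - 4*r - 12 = (r - 6)*(r + 2)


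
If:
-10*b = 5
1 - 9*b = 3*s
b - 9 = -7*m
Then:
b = -1/2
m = 19/14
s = 11/6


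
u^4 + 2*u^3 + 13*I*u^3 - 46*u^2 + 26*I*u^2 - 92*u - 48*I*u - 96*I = (u + 2)*(u + 2*I)*(u + 3*I)*(u + 8*I)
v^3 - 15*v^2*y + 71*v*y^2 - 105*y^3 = (v - 7*y)*(v - 5*y)*(v - 3*y)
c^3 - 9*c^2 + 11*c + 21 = (c - 7)*(c - 3)*(c + 1)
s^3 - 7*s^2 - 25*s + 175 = (s - 7)*(s - 5)*(s + 5)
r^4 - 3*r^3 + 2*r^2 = r^2*(r - 2)*(r - 1)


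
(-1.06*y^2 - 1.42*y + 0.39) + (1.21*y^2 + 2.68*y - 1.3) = 0.15*y^2 + 1.26*y - 0.91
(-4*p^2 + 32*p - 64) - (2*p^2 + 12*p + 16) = -6*p^2 + 20*p - 80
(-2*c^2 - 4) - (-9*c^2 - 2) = 7*c^2 - 2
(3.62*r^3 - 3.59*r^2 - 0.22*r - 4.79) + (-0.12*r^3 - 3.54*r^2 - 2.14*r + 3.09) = 3.5*r^3 - 7.13*r^2 - 2.36*r - 1.7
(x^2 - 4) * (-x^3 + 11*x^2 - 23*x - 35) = -x^5 + 11*x^4 - 19*x^3 - 79*x^2 + 92*x + 140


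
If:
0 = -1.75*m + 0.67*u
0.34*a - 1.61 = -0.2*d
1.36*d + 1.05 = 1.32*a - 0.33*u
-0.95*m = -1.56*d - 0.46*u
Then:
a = 5.69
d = -1.62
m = 10.05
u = 26.25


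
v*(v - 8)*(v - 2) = v^3 - 10*v^2 + 16*v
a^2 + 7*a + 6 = (a + 1)*(a + 6)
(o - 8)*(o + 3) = o^2 - 5*o - 24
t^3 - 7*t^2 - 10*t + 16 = (t - 8)*(t - 1)*(t + 2)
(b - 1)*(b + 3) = b^2 + 2*b - 3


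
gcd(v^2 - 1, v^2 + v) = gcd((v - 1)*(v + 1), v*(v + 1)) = v + 1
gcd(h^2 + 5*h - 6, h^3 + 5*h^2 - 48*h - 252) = h + 6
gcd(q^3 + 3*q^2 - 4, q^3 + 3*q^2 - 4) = q^3 + 3*q^2 - 4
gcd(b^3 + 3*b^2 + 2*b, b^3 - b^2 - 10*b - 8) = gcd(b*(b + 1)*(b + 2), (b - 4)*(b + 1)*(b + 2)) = b^2 + 3*b + 2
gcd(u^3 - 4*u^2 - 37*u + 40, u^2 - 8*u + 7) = u - 1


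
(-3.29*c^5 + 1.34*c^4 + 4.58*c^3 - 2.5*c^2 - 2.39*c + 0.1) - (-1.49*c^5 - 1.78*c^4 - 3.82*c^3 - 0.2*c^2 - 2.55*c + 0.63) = -1.8*c^5 + 3.12*c^4 + 8.4*c^3 - 2.3*c^2 + 0.16*c - 0.53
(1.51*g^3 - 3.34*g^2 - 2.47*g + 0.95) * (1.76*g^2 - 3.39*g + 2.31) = 2.6576*g^5 - 10.9973*g^4 + 10.4635*g^3 + 2.3299*g^2 - 8.9262*g + 2.1945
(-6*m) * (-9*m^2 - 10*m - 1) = 54*m^3 + 60*m^2 + 6*m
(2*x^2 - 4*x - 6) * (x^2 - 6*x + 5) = 2*x^4 - 16*x^3 + 28*x^2 + 16*x - 30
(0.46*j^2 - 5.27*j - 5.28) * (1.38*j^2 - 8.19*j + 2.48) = 0.6348*j^4 - 11.04*j^3 + 37.0157*j^2 + 30.1736*j - 13.0944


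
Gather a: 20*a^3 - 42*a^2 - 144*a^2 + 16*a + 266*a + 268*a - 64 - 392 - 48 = 20*a^3 - 186*a^2 + 550*a - 504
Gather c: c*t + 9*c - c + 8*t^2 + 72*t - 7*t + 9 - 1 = c*(t + 8) + 8*t^2 + 65*t + 8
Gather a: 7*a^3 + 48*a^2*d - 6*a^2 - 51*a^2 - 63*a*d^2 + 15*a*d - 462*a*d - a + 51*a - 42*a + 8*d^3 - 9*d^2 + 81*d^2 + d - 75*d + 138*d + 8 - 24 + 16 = 7*a^3 + a^2*(48*d - 57) + a*(-63*d^2 - 447*d + 8) + 8*d^3 + 72*d^2 + 64*d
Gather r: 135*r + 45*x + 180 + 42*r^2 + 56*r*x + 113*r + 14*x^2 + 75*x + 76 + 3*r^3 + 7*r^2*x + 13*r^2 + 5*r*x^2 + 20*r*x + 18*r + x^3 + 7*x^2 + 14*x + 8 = 3*r^3 + r^2*(7*x + 55) + r*(5*x^2 + 76*x + 266) + x^3 + 21*x^2 + 134*x + 264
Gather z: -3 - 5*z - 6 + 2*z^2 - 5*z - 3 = 2*z^2 - 10*z - 12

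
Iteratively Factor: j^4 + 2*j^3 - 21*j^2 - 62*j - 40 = (j + 4)*(j^3 - 2*j^2 - 13*j - 10) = (j - 5)*(j + 4)*(j^2 + 3*j + 2) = (j - 5)*(j + 2)*(j + 4)*(j + 1)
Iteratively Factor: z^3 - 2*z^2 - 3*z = (z - 3)*(z^2 + z) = (z - 3)*(z + 1)*(z)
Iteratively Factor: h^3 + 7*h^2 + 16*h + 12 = (h + 3)*(h^2 + 4*h + 4) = (h + 2)*(h + 3)*(h + 2)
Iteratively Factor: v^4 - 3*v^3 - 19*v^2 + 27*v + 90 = (v - 5)*(v^3 + 2*v^2 - 9*v - 18) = (v - 5)*(v + 2)*(v^2 - 9) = (v - 5)*(v + 2)*(v + 3)*(v - 3)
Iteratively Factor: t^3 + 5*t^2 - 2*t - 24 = (t + 4)*(t^2 + t - 6) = (t - 2)*(t + 4)*(t + 3)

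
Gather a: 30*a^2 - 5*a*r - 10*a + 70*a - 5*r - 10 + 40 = 30*a^2 + a*(60 - 5*r) - 5*r + 30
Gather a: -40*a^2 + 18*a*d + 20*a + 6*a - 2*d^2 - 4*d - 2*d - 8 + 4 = -40*a^2 + a*(18*d + 26) - 2*d^2 - 6*d - 4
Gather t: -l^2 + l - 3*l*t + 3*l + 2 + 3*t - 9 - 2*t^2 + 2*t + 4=-l^2 + 4*l - 2*t^2 + t*(5 - 3*l) - 3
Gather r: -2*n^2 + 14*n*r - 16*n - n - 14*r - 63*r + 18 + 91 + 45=-2*n^2 - 17*n + r*(14*n - 77) + 154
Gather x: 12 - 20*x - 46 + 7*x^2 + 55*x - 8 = 7*x^2 + 35*x - 42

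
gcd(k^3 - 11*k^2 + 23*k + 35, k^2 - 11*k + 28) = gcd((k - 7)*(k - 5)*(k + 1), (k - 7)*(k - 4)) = k - 7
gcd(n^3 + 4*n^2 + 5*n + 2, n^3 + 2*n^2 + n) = n^2 + 2*n + 1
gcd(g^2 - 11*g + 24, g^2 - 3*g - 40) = g - 8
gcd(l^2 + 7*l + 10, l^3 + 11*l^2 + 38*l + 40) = l^2 + 7*l + 10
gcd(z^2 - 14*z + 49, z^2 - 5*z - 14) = z - 7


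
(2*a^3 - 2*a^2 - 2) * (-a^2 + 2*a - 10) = -2*a^5 + 6*a^4 - 24*a^3 + 22*a^2 - 4*a + 20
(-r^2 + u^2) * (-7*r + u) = 7*r^3 - r^2*u - 7*r*u^2 + u^3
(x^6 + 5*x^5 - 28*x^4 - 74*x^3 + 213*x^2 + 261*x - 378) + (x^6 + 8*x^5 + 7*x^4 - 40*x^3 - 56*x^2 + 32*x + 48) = 2*x^6 + 13*x^5 - 21*x^4 - 114*x^3 + 157*x^2 + 293*x - 330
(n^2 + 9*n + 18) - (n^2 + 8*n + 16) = n + 2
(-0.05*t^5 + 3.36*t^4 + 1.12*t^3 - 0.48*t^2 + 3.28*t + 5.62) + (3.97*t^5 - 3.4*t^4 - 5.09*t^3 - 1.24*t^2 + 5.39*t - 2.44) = 3.92*t^5 - 0.04*t^4 - 3.97*t^3 - 1.72*t^2 + 8.67*t + 3.18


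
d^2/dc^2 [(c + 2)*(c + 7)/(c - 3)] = 100/(c^3 - 9*c^2 + 27*c - 27)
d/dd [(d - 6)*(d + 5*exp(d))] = d + (d - 6)*(5*exp(d) + 1) + 5*exp(d)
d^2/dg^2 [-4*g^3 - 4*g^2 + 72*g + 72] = -24*g - 8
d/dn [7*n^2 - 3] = 14*n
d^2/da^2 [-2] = 0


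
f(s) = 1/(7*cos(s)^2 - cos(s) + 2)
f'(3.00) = -0.02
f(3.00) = 0.10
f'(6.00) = -0.06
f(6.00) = 0.13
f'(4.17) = 0.37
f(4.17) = 0.23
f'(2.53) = -0.13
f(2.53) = 0.13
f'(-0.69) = -0.21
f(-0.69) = 0.19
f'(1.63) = -0.42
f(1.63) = 0.48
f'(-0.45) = -0.11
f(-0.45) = 0.15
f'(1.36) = 0.43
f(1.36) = 0.48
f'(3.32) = 0.03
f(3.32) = 0.10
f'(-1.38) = -0.38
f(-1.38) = 0.48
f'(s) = (14*sin(s)*cos(s) - sin(s))/(7*cos(s)^2 - cos(s) + 2)^2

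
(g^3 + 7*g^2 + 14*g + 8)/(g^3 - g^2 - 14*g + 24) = (g^2 + 3*g + 2)/(g^2 - 5*g + 6)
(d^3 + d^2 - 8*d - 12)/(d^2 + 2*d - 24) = (d^3 + d^2 - 8*d - 12)/(d^2 + 2*d - 24)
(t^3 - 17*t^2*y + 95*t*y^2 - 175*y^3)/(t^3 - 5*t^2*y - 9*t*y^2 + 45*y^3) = (-t^2 + 12*t*y - 35*y^2)/(-t^2 + 9*y^2)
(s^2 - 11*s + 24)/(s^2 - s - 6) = (s - 8)/(s + 2)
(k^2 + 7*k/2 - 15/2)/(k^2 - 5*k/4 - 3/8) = 4*(k + 5)/(4*k + 1)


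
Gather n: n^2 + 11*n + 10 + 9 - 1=n^2 + 11*n + 18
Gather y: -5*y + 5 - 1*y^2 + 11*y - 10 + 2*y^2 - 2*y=y^2 + 4*y - 5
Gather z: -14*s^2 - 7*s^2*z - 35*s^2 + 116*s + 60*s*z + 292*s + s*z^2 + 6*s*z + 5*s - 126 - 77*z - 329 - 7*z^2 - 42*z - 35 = -49*s^2 + 413*s + z^2*(s - 7) + z*(-7*s^2 + 66*s - 119) - 490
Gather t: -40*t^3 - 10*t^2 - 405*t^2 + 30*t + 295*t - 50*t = -40*t^3 - 415*t^2 + 275*t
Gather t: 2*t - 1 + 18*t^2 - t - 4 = 18*t^2 + t - 5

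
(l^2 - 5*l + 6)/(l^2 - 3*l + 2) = (l - 3)/(l - 1)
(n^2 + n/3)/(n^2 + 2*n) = (n + 1/3)/(n + 2)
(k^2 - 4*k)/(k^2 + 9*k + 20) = k*(k - 4)/(k^2 + 9*k + 20)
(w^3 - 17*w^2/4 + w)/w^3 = 1 - 17/(4*w) + w^(-2)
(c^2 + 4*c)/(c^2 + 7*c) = (c + 4)/(c + 7)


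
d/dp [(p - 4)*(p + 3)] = 2*p - 1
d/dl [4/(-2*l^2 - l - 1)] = 4*(4*l + 1)/(2*l^2 + l + 1)^2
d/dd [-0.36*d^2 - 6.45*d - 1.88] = -0.72*d - 6.45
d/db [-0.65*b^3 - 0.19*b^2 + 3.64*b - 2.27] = -1.95*b^2 - 0.38*b + 3.64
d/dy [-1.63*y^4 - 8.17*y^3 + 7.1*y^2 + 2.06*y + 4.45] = -6.52*y^3 - 24.51*y^2 + 14.2*y + 2.06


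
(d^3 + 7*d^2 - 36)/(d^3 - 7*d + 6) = (d + 6)/(d - 1)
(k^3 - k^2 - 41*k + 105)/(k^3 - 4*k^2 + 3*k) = (k^2 + 2*k - 35)/(k*(k - 1))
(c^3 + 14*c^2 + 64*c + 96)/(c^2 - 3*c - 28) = (c^2 + 10*c + 24)/(c - 7)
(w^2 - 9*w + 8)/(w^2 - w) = (w - 8)/w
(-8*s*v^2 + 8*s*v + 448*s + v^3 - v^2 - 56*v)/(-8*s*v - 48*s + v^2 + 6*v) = (v^2 - v - 56)/(v + 6)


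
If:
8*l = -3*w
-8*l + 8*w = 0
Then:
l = 0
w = 0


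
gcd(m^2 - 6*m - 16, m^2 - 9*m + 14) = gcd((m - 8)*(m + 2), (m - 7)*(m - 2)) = 1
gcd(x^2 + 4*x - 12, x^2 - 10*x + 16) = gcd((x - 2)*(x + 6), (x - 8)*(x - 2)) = x - 2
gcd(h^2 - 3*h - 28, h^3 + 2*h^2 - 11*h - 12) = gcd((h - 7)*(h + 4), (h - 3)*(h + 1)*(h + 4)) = h + 4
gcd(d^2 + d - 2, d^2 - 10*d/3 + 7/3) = d - 1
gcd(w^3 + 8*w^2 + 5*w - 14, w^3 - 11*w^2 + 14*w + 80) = w + 2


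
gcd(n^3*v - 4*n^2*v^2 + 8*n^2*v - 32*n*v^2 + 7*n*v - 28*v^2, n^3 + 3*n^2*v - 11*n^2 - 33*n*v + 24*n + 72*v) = 1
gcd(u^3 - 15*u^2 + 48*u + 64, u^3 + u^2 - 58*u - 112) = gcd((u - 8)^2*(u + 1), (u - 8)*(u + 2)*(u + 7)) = u - 8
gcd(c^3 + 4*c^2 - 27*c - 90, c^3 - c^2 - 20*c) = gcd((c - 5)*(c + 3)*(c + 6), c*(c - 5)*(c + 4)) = c - 5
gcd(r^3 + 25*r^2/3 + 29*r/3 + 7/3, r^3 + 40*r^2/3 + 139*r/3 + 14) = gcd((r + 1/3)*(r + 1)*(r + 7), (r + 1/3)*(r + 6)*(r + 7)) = r^2 + 22*r/3 + 7/3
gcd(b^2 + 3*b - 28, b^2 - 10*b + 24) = b - 4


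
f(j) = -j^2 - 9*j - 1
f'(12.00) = -33.00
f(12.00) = -253.00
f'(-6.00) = 3.00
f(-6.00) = 17.00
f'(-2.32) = -4.36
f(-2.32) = 14.50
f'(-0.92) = -7.16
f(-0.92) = 6.43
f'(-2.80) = -3.40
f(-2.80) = 16.36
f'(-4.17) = -0.66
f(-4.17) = 19.14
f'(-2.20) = -4.60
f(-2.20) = 13.96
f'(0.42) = -9.84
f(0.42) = -4.96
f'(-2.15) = -4.70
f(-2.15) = 13.73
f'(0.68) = -10.36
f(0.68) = -7.58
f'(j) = -2*j - 9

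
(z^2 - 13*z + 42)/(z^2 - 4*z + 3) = (z^2 - 13*z + 42)/(z^2 - 4*z + 3)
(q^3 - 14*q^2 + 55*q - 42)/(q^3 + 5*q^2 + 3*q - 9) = (q^2 - 13*q + 42)/(q^2 + 6*q + 9)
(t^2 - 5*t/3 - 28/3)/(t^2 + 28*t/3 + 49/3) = (t - 4)/(t + 7)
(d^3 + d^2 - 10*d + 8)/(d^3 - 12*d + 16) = (d - 1)/(d - 2)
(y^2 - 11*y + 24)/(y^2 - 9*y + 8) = (y - 3)/(y - 1)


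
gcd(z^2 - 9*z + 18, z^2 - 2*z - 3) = z - 3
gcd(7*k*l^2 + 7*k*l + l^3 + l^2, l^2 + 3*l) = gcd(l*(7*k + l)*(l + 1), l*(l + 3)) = l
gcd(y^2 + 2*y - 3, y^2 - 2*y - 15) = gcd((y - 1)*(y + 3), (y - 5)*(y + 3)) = y + 3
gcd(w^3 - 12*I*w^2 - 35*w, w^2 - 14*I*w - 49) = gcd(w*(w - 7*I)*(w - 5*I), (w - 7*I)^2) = w - 7*I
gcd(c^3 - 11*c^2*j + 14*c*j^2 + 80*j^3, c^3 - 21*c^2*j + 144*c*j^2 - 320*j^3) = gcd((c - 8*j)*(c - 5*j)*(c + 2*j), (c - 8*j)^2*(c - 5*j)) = c^2 - 13*c*j + 40*j^2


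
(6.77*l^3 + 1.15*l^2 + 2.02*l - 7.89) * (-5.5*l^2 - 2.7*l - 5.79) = -37.235*l^5 - 24.604*l^4 - 53.4133*l^3 + 31.2825*l^2 + 9.6072*l + 45.6831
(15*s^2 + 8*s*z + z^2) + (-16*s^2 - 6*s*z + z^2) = -s^2 + 2*s*z + 2*z^2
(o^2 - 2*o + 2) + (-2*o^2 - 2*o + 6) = -o^2 - 4*o + 8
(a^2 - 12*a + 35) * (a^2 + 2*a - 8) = a^4 - 10*a^3 + 3*a^2 + 166*a - 280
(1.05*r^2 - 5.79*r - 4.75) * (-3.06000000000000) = -3.213*r^2 + 17.7174*r + 14.535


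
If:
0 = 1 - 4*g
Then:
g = 1/4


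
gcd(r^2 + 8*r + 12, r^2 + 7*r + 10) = r + 2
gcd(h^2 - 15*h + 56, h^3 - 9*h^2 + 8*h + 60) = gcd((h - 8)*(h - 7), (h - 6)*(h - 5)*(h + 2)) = 1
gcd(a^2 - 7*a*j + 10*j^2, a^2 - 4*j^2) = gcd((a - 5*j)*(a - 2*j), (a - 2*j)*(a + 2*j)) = a - 2*j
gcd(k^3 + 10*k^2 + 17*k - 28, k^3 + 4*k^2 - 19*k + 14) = k^2 + 6*k - 7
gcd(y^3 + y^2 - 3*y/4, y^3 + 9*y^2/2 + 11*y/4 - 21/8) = y^2 + y - 3/4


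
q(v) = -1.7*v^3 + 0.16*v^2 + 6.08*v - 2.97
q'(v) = -5.1*v^2 + 0.32*v + 6.08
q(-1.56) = -5.61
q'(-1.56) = -6.83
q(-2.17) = 1.96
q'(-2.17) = -18.63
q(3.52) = -53.73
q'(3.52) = -55.98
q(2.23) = -7.47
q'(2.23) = -18.57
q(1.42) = 1.12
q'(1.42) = -3.75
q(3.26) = -40.35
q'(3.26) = -47.08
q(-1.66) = -4.85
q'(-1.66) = -8.50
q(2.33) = -9.44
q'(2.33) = -20.86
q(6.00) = -327.93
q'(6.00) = -175.60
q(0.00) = -2.97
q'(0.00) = 6.08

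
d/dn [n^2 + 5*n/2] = 2*n + 5/2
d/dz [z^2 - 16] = 2*z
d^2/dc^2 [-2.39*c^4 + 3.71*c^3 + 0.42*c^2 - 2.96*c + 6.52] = -28.68*c^2 + 22.26*c + 0.84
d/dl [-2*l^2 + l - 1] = 1 - 4*l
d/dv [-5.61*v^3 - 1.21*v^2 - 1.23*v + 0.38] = -16.83*v^2 - 2.42*v - 1.23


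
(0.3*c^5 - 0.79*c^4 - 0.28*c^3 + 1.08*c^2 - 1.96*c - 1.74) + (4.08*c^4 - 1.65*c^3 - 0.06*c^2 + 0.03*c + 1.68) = 0.3*c^5 + 3.29*c^4 - 1.93*c^3 + 1.02*c^2 - 1.93*c - 0.0600000000000001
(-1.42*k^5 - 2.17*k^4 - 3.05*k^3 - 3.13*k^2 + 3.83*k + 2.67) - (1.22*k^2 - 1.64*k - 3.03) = -1.42*k^5 - 2.17*k^4 - 3.05*k^3 - 4.35*k^2 + 5.47*k + 5.7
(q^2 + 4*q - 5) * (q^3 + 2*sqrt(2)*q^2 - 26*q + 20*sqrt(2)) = q^5 + 2*sqrt(2)*q^4 + 4*q^4 - 31*q^3 + 8*sqrt(2)*q^3 - 104*q^2 + 10*sqrt(2)*q^2 + 80*sqrt(2)*q + 130*q - 100*sqrt(2)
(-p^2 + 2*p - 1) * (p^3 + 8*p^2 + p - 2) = -p^5 - 6*p^4 + 14*p^3 - 4*p^2 - 5*p + 2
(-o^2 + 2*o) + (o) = -o^2 + 3*o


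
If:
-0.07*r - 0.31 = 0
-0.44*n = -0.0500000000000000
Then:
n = 0.11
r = -4.43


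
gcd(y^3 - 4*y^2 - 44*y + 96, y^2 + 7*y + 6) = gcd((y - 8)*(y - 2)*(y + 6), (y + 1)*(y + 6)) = y + 6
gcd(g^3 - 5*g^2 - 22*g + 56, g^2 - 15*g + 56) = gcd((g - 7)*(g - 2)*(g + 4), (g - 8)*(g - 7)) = g - 7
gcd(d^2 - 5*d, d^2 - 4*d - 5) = d - 5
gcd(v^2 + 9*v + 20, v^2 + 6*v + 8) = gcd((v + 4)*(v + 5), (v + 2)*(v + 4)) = v + 4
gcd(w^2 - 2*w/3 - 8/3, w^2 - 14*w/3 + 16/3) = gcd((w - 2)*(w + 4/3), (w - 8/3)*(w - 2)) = w - 2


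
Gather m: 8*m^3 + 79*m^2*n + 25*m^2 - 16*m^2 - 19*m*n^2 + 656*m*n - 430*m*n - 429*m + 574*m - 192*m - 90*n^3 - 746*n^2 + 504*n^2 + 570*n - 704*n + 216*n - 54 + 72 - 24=8*m^3 + m^2*(79*n + 9) + m*(-19*n^2 + 226*n - 47) - 90*n^3 - 242*n^2 + 82*n - 6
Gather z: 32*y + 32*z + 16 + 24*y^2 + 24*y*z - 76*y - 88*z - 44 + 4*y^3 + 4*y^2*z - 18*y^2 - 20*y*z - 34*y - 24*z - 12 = 4*y^3 + 6*y^2 - 78*y + z*(4*y^2 + 4*y - 80) - 40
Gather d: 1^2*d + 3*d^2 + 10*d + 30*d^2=33*d^2 + 11*d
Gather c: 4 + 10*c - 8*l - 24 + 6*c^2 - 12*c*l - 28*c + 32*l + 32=6*c^2 + c*(-12*l - 18) + 24*l + 12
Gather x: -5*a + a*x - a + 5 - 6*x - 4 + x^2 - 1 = -6*a + x^2 + x*(a - 6)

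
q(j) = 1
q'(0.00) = 0.00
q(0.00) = 1.00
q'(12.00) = 0.00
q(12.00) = 1.00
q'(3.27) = 0.00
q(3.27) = 1.00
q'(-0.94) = 0.00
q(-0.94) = 1.00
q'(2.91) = 0.00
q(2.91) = 1.00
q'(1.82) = 0.00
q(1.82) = 1.00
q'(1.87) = 0.00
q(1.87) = 1.00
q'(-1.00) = 0.00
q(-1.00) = 1.00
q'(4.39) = 0.00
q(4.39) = 1.00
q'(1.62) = 0.00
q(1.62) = 1.00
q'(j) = 0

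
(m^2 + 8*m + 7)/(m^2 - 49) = (m + 1)/(m - 7)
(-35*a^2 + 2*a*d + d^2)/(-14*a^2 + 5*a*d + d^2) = (5*a - d)/(2*a - d)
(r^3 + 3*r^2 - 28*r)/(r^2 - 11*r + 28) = r*(r + 7)/(r - 7)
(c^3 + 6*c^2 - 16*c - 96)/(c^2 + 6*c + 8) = (c^2 + 2*c - 24)/(c + 2)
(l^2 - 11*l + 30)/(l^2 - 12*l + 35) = (l - 6)/(l - 7)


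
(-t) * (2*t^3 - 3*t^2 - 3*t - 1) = -2*t^4 + 3*t^3 + 3*t^2 + t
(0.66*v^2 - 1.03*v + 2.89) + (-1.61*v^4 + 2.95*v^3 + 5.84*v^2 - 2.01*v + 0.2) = -1.61*v^4 + 2.95*v^3 + 6.5*v^2 - 3.04*v + 3.09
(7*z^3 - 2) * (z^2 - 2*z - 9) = 7*z^5 - 14*z^4 - 63*z^3 - 2*z^2 + 4*z + 18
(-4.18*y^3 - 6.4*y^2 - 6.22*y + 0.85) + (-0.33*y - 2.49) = -4.18*y^3 - 6.4*y^2 - 6.55*y - 1.64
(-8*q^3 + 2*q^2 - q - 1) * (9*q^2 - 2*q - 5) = -72*q^5 + 34*q^4 + 27*q^3 - 17*q^2 + 7*q + 5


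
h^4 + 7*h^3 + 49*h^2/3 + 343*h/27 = h*(h + 7/3)^3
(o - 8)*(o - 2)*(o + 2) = o^3 - 8*o^2 - 4*o + 32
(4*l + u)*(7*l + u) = 28*l^2 + 11*l*u + u^2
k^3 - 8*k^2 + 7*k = k*(k - 7)*(k - 1)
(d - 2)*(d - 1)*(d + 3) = d^3 - 7*d + 6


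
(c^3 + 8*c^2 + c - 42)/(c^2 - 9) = (c^2 + 5*c - 14)/(c - 3)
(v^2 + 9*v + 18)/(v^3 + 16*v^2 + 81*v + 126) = 1/(v + 7)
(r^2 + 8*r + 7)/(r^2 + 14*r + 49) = (r + 1)/(r + 7)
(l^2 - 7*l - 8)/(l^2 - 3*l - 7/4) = 4*(-l^2 + 7*l + 8)/(-4*l^2 + 12*l + 7)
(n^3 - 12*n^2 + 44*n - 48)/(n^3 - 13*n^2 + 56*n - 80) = (n^2 - 8*n + 12)/(n^2 - 9*n + 20)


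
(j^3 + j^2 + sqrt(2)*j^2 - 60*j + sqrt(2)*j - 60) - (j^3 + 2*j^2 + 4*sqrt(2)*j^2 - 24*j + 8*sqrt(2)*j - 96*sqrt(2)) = -3*sqrt(2)*j^2 - j^2 - 36*j - 7*sqrt(2)*j - 60 + 96*sqrt(2)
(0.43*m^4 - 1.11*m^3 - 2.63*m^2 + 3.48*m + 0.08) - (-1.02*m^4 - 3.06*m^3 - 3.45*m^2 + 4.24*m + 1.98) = 1.45*m^4 + 1.95*m^3 + 0.82*m^2 - 0.76*m - 1.9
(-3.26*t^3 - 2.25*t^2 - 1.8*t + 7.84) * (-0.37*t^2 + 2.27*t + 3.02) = 1.2062*t^5 - 6.5677*t^4 - 14.2867*t^3 - 13.7818*t^2 + 12.3608*t + 23.6768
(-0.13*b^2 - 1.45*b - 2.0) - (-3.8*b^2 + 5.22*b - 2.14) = 3.67*b^2 - 6.67*b + 0.14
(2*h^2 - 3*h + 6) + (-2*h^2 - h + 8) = 14 - 4*h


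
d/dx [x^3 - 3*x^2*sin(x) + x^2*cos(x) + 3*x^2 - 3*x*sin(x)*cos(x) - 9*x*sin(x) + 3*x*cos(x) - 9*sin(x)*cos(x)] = -x^2*sin(x) - 3*x^2*cos(x) + 3*x^2 - 9*x*sin(x) - 7*x*cos(x) - 3*x*cos(2*x) + 6*x - 9*sin(x) - 3*sin(2*x)/2 + 3*cos(x) - 9*cos(2*x)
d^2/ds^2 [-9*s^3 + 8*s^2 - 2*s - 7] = 16 - 54*s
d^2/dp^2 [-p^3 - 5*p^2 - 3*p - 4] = -6*p - 10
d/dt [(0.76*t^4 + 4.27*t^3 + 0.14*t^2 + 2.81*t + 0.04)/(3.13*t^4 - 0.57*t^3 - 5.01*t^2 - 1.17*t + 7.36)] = (-13.7983*t^6 - 8.4916*t^5 - 50.3664*t^4 + 15.0852*t^3 + 108.2643*t^2 + 2.4616*t + 20.7284)/(9.7969*t^8 - 3.5682*t^7 - 31.0377*t^6 - 1.6128*t^5 + 72.5075*t^4 + 3.333*t^3 - 72.3783*t^2 - 17.2224*t + 54.1696)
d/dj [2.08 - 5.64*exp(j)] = -5.64*exp(j)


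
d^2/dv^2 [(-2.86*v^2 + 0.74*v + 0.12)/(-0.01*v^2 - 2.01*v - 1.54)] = (-4.33680868994202e-19*v^4 - 0.11512*v^3 - 0.264336*v^2 + 0.0539040000000028*v + 17.180816)/(1.0e-6*v^6 + 0.000603*v^5 + 0.121665*v^4 + 8.306325*v^3 + 18.73641*v^2 + 14.300748*v + 3.652264)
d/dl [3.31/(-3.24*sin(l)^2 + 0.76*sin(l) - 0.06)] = (21.4488*sin(l) - 2.5156)*cos(l)/(3.24*sin(l)^2 - 0.76*sin(l) + 0.06)^2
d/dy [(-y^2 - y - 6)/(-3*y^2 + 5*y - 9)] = (-8*y^2 - 18*y + 39)/(9*y^4 - 30*y^3 + 79*y^2 - 90*y + 81)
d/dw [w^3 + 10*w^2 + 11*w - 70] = 3*w^2 + 20*w + 11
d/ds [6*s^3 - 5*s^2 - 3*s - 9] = 18*s^2 - 10*s - 3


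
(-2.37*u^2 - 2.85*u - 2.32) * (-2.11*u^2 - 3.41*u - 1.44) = 5.0007*u^4 + 14.0952*u^3 + 18.0265*u^2 + 12.0152*u + 3.3408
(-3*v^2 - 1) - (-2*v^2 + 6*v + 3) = -v^2 - 6*v - 4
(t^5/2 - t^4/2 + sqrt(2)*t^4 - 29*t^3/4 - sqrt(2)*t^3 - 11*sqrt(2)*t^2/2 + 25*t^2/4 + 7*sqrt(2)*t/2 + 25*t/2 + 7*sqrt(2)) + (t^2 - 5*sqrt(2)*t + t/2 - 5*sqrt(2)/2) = t^5/2 - t^4/2 + sqrt(2)*t^4 - 29*t^3/4 - sqrt(2)*t^3 - 11*sqrt(2)*t^2/2 + 29*t^2/4 - 3*sqrt(2)*t/2 + 13*t + 9*sqrt(2)/2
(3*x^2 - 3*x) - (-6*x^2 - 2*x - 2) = 9*x^2 - x + 2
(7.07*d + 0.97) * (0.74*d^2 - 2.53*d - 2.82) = 5.2318*d^3 - 17.1693*d^2 - 22.3915*d - 2.7354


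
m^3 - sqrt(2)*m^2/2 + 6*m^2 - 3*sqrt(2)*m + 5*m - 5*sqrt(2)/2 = (m + 1)*(m + 5)*(m - sqrt(2)/2)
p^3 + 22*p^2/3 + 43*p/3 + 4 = (p + 1/3)*(p + 3)*(p + 4)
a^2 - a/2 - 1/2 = (a - 1)*(a + 1/2)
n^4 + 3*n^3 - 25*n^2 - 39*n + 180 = (n - 3)^2*(n + 4)*(n + 5)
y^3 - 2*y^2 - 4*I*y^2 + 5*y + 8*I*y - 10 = (y - 2)*(y - 5*I)*(y + I)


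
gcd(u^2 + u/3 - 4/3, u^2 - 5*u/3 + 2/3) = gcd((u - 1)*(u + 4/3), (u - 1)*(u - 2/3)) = u - 1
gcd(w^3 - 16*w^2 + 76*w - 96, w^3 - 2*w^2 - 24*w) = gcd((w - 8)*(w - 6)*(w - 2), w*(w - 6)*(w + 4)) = w - 6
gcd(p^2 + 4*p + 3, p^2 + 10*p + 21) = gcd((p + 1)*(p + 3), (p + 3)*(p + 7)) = p + 3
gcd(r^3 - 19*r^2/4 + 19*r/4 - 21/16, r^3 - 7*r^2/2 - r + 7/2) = r - 7/2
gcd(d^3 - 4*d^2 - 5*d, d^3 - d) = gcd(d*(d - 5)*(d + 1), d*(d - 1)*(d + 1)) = d^2 + d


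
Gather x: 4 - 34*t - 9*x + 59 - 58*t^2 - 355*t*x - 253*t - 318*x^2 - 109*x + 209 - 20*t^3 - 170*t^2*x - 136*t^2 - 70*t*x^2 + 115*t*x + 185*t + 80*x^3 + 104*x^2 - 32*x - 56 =-20*t^3 - 194*t^2 - 102*t + 80*x^3 + x^2*(-70*t - 214) + x*(-170*t^2 - 240*t - 150) + 216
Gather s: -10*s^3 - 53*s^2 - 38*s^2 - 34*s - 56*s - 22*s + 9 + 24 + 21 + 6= -10*s^3 - 91*s^2 - 112*s + 60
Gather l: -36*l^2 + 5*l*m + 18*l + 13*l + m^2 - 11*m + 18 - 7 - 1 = -36*l^2 + l*(5*m + 31) + m^2 - 11*m + 10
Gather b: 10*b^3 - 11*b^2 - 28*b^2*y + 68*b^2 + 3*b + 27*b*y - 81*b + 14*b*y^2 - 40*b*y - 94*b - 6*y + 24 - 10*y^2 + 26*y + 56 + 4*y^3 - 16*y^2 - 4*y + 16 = 10*b^3 + b^2*(57 - 28*y) + b*(14*y^2 - 13*y - 172) + 4*y^3 - 26*y^2 + 16*y + 96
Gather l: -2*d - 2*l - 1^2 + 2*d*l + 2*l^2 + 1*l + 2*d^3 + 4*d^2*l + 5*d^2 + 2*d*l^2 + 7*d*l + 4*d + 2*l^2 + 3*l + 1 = 2*d^3 + 5*d^2 + 2*d + l^2*(2*d + 4) + l*(4*d^2 + 9*d + 2)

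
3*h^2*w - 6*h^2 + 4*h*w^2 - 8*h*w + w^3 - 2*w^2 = (h + w)*(3*h + w)*(w - 2)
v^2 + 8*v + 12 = (v + 2)*(v + 6)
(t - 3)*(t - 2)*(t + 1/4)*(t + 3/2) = t^4 - 13*t^3/4 - 19*t^2/8 + 69*t/8 + 9/4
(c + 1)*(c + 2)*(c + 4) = c^3 + 7*c^2 + 14*c + 8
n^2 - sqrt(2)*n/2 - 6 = (n - 2*sqrt(2))*(n + 3*sqrt(2)/2)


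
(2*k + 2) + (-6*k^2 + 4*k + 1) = -6*k^2 + 6*k + 3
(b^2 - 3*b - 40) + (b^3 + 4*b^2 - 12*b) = b^3 + 5*b^2 - 15*b - 40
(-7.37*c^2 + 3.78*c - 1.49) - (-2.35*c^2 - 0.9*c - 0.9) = -5.02*c^2 + 4.68*c - 0.59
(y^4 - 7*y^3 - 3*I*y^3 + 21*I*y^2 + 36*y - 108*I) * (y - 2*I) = y^5 - 7*y^4 - 5*I*y^4 - 6*y^3 + 35*I*y^3 + 78*y^2 - 180*I*y - 216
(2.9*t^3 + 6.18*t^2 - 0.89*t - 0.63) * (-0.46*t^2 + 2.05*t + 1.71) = -1.334*t^5 + 3.1022*t^4 + 18.0374*t^3 + 9.0331*t^2 - 2.8134*t - 1.0773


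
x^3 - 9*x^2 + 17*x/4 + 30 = (x - 8)*(x - 5/2)*(x + 3/2)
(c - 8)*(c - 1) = c^2 - 9*c + 8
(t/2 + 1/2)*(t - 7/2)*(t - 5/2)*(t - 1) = t^4/2 - 3*t^3 + 31*t^2/8 + 3*t - 35/8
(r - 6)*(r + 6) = r^2 - 36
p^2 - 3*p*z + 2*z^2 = (p - 2*z)*(p - z)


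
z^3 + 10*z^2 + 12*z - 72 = (z - 2)*(z + 6)^2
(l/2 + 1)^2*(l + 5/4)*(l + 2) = l^4/4 + 29*l^3/16 + 39*l^2/8 + 23*l/4 + 5/2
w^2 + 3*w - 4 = (w - 1)*(w + 4)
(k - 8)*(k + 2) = k^2 - 6*k - 16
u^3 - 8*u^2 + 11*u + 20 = (u - 5)*(u - 4)*(u + 1)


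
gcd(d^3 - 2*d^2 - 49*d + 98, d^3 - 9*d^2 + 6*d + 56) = d - 7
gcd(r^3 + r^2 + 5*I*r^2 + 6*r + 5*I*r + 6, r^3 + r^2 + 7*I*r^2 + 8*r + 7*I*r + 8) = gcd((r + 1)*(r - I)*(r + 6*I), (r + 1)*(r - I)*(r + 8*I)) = r^2 + r*(1 - I) - I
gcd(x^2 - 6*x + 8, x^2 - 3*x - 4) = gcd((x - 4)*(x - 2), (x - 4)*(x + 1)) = x - 4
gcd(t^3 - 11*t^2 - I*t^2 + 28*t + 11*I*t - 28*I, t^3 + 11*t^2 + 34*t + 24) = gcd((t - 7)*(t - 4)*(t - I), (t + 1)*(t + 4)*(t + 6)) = 1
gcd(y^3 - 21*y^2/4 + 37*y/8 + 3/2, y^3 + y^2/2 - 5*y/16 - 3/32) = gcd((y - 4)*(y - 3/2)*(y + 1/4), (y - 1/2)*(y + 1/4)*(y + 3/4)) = y + 1/4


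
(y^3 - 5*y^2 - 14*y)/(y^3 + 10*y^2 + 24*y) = (y^2 - 5*y - 14)/(y^2 + 10*y + 24)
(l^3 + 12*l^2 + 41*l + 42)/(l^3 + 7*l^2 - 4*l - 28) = (l + 3)/(l - 2)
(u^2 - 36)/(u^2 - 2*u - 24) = (u + 6)/(u + 4)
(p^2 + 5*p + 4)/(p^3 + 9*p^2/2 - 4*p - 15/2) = 2*(p + 4)/(2*p^2 + 7*p - 15)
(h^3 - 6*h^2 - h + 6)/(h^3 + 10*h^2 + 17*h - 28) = (h^2 - 5*h - 6)/(h^2 + 11*h + 28)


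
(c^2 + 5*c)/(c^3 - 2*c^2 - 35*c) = 1/(c - 7)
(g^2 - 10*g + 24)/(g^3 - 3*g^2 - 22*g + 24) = (g - 4)/(g^2 + 3*g - 4)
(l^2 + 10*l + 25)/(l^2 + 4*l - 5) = (l + 5)/(l - 1)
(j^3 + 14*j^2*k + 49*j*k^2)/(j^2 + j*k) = (j^2 + 14*j*k + 49*k^2)/(j + k)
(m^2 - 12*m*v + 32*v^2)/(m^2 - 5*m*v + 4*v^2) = (-m + 8*v)/(-m + v)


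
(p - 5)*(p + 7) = p^2 + 2*p - 35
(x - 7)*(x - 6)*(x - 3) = x^3 - 16*x^2 + 81*x - 126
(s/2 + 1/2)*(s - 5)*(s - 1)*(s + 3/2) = s^4/2 - 7*s^3/4 - 17*s^2/4 + 7*s/4 + 15/4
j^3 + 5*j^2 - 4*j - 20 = (j - 2)*(j + 2)*(j + 5)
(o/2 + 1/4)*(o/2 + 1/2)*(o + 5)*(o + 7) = o^4/4 + 27*o^3/8 + 107*o^2/8 + 117*o/8 + 35/8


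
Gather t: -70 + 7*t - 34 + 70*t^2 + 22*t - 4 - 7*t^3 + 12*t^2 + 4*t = -7*t^3 + 82*t^2 + 33*t - 108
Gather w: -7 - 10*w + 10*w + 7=0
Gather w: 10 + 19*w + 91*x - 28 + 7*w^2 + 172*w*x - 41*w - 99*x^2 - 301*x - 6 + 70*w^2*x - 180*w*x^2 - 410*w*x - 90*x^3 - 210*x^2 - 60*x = w^2*(70*x + 7) + w*(-180*x^2 - 238*x - 22) - 90*x^3 - 309*x^2 - 270*x - 24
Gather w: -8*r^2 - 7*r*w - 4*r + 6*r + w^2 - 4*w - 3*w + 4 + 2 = -8*r^2 + 2*r + w^2 + w*(-7*r - 7) + 6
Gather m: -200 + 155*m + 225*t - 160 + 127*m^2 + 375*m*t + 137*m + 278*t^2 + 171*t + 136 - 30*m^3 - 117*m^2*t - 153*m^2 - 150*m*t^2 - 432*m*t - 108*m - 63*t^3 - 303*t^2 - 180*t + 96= -30*m^3 + m^2*(-117*t - 26) + m*(-150*t^2 - 57*t + 184) - 63*t^3 - 25*t^2 + 216*t - 128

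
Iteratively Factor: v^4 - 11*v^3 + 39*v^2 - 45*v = (v)*(v^3 - 11*v^2 + 39*v - 45) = v*(v - 5)*(v^2 - 6*v + 9) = v*(v - 5)*(v - 3)*(v - 3)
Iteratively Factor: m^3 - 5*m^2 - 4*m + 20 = (m - 2)*(m^2 - 3*m - 10) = (m - 2)*(m + 2)*(m - 5)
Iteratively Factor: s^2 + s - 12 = (s + 4)*(s - 3)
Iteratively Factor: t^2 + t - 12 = (t + 4)*(t - 3)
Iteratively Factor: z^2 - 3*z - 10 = (z - 5)*(z + 2)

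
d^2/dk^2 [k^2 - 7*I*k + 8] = 2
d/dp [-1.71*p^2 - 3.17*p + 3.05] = -3.42*p - 3.17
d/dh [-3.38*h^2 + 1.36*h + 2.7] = 1.36 - 6.76*h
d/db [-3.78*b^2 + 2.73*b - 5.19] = 2.73 - 7.56*b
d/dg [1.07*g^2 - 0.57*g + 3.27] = 2.14*g - 0.57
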